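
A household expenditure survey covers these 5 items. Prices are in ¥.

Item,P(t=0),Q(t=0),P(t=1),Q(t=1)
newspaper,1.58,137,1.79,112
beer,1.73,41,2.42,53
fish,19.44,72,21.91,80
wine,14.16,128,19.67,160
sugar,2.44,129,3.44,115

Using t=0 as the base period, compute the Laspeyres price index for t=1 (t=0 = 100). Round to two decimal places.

Laspeyres price index uses base-period quantities as weights.
ΣP(t=1)·Q(t=0) = 1.79×137 + 2.42×41 + 21.91×72 + 19.67×128 + 3.44×129 = 245.23 + 99.22 + 1577.52 + 2517.76 + 443.76 = 4883.49
ΣP(t=0)·Q(t=0) = 1.58×137 + 1.73×41 + 19.44×72 + 14.16×128 + 2.44×129 = 216.46 + 70.93 + 1399.68 + 1812.48 + 314.76 = 3814.31
Index = 4883.49 / 3814.31 × 100 = 128.0308

128.03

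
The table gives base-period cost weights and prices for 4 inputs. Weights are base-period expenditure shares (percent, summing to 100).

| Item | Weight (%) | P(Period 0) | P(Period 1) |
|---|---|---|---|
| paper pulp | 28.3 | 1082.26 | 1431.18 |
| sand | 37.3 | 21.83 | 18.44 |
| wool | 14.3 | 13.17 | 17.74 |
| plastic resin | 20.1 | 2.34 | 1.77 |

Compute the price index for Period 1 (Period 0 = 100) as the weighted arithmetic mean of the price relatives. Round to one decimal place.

paper pulp: 28.3 × (1431.18/1082.26) = 28.3 × 1.322399 = 37.4239
sand: 37.3 × (18.44/21.83) = 37.3 × 0.844709 = 31.5077
wool: 14.3 × (17.74/13.17) = 14.3 × 1.347001 = 19.2621
plastic resin: 20.1 × (1.77/2.34) = 20.1 × 0.756410 = 15.2038
Index = Σ wᵢ·(p₁ᵢ/p₀ᵢ) = 37.4239 + 31.5077 + 19.2621 + 15.2038 = 103.3975

103.4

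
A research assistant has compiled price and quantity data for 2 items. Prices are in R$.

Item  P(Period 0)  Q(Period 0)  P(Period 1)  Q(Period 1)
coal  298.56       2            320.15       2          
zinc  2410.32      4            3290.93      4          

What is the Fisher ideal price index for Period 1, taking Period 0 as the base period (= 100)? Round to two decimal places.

134.83

Laspeyres component (base-period weights):
ΣP(Period 1)Q(Period 0) = 320.15×2 + 3290.93×4 = 640.3 + 13163.72 = 13804.02
ΣP(Period 0)Q(Period 0) = 298.56×2 + 2410.32×4 = 597.12 + 9641.28 = 10238.4
L = 13804.02 / 10238.4 × 100 = 134.8259
Paasche component (current-period weights):
ΣP(Period 1)Q(Period 1) = 320.15×2 + 3290.93×4 = 640.3 + 13163.72 = 13804.02
ΣP(Period 0)Q(Period 1) = 298.56×2 + 2410.32×4 = 597.12 + 9641.28 = 10238.4
P = 13804.02 / 10238.4 × 100 = 134.8259
Fisher = √(L × P) = √(134.8259 × 134.8259) = 134.8259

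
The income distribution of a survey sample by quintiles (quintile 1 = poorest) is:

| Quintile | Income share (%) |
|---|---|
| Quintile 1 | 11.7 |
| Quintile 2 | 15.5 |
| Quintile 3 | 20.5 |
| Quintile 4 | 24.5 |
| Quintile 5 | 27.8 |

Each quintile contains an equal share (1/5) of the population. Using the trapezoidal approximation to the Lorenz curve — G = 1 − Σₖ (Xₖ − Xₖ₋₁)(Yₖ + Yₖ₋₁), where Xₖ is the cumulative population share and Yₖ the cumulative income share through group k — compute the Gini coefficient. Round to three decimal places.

Cumulative income shares Yₖ: 0.1170, 0.2720, 0.4770, 0.7220, 1.0000
Σ (Xₖ−Xₖ₋₁)(Yₖ+Yₖ₋₁) = (1/5)(0.1170+0.0000) + (1/5)(0.2720+0.1170) + (1/5)(0.4770+0.2720) + (1/5)(0.7220+0.4770) + (1/5)(1.0000+0.7220)
  = 0.0234 + 0.0778 + 0.1498 + 0.2398 + 0.3444 = 0.8352
G = 1 − 0.8352 = 0.1648

0.165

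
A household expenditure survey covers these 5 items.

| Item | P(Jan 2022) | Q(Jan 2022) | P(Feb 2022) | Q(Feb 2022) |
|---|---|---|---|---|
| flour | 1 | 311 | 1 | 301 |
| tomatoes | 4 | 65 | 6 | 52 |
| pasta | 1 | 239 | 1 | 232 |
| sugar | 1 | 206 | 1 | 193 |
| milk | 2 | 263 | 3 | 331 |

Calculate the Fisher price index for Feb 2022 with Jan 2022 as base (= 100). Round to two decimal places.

126.37

Laspeyres component (base-period weights):
ΣP(Feb 2022)Q(Jan 2022) = 1×311 + 6×65 + 1×239 + 1×206 + 3×263 = 311 + 390 + 239 + 206 + 789 = 1935
ΣP(Jan 2022)Q(Jan 2022) = 1×311 + 4×65 + 1×239 + 1×206 + 2×263 = 311 + 260 + 239 + 206 + 526 = 1542
L = 1935 / 1542 × 100 = 125.4864
Paasche component (current-period weights):
ΣP(Feb 2022)Q(Feb 2022) = 1×301 + 6×52 + 1×232 + 1×193 + 3×331 = 301 + 312 + 232 + 193 + 993 = 2031
ΣP(Jan 2022)Q(Feb 2022) = 1×301 + 4×52 + 1×232 + 1×193 + 2×331 = 301 + 208 + 232 + 193 + 662 = 1596
P = 2031 / 1596 × 100 = 127.2556
Fisher = √(L × P) = √(125.4864 × 127.2556) = 126.3679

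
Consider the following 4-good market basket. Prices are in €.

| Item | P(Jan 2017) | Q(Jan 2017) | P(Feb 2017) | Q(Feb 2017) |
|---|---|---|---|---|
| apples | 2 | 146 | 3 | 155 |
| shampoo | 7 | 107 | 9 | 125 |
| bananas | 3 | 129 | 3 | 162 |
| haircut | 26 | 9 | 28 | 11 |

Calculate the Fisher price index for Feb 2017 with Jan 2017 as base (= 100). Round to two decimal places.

122.28

Laspeyres component (base-period weights):
ΣP(Feb 2017)Q(Jan 2017) = 3×146 + 9×107 + 3×129 + 28×9 = 438 + 963 + 387 + 252 = 2040
ΣP(Jan 2017)Q(Jan 2017) = 2×146 + 7×107 + 3×129 + 26×9 = 292 + 749 + 387 + 234 = 1662
L = 2040 / 1662 × 100 = 122.7437
Paasche component (current-period weights):
ΣP(Feb 2017)Q(Feb 2017) = 3×155 + 9×125 + 3×162 + 28×11 = 465 + 1125 + 486 + 308 = 2384
ΣP(Jan 2017)Q(Feb 2017) = 2×155 + 7×125 + 3×162 + 26×11 = 310 + 875 + 486 + 286 = 1957
P = 2384 / 1957 × 100 = 121.8191
Fisher = √(L × P) = √(122.7437 × 121.8191) = 122.2805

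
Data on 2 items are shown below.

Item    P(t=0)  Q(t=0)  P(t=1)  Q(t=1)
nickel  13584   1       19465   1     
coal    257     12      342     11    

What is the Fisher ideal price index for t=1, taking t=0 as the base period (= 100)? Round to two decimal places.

141.47

Laspeyres component (base-period weights):
ΣP(t=1)Q(t=0) = 19465×1 + 342×12 = 19465 + 4104 = 23569
ΣP(t=0)Q(t=0) = 13584×1 + 257×12 = 13584 + 3084 = 16668
L = 23569 / 16668 × 100 = 141.4027
Paasche component (current-period weights):
ΣP(t=1)Q(t=1) = 19465×1 + 342×11 = 19465 + 3762 = 23227
ΣP(t=0)Q(t=1) = 13584×1 + 257×11 = 13584 + 2827 = 16411
P = 23227 / 16411 × 100 = 141.5331
Fisher = √(L × P) = √(141.4027 × 141.5331) = 141.4679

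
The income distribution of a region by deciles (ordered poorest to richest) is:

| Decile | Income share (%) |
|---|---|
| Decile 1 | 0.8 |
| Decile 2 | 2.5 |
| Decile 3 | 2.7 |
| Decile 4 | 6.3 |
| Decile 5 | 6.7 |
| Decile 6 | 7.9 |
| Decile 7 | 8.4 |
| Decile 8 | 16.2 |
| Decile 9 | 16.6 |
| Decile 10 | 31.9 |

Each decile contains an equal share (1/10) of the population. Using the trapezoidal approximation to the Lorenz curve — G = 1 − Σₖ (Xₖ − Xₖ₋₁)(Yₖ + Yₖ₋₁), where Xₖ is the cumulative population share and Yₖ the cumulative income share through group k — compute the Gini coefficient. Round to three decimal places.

0.454

Cumulative income shares Yₖ: 0.0080, 0.0330, 0.0600, 0.1230, 0.1900, 0.2690, 0.3530, 0.5150, 0.6810, 1.0000
Σ (Xₖ−Xₖ₋₁)(Yₖ+Yₖ₋₁) = (1/10)(0.0080+0.0000) + (1/10)(0.0330+0.0080) + (1/10)(0.0600+0.0330) + (1/10)(0.1230+0.0600) + (1/10)(0.1900+0.1230) + (1/10)(0.2690+0.1900) + (1/10)(0.3530+0.2690) + (1/10)(0.5150+0.3530) + (1/10)(0.6810+0.5150) + (1/10)(1.0000+0.6810)
  = 0.0008 + 0.0041 + 0.0093 + 0.0183 + 0.0313 + 0.0459 + 0.0622 + 0.0868 + 0.1196 + 0.1681 = 0.5464
G = 1 − 0.5464 = 0.4536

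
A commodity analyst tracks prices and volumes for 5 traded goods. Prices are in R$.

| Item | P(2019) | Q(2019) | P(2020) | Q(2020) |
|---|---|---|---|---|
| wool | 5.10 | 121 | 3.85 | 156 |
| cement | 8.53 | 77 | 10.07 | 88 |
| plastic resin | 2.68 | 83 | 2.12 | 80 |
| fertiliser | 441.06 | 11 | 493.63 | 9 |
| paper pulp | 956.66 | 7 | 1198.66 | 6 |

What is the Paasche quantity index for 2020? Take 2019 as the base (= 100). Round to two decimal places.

Paasche quantity index uses current-period prices as weights.
ΣP(2020)·Q(2020) = 3.85×156 + 10.07×88 + 2.12×80 + 493.63×9 + 1198.66×6 = 600.6 + 886.16 + 169.6 + 4442.67 + 7191.96 = 13290.99
ΣP(2020)·Q(2019) = 3.85×121 + 10.07×77 + 2.12×83 + 493.63×11 + 1198.66×7 = 465.85 + 775.39 + 175.96 + 5429.93 + 8390.62 = 15237.75
Index = 13290.99 / 15237.75 × 100 = 87.2241

87.22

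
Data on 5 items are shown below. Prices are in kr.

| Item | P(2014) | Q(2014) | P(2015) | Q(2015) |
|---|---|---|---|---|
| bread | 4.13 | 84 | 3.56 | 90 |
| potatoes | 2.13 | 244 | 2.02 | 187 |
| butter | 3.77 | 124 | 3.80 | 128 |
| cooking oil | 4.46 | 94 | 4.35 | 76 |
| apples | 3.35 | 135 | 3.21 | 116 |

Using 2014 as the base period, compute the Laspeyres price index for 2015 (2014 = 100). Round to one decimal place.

95.5

Laspeyres price index uses base-period quantities as weights.
ΣP(2015)·Q(2014) = 3.56×84 + 2.02×244 + 3.80×124 + 4.35×94 + 3.21×135 = 299.04 + 492.88 + 471.2 + 408.9 + 433.35 = 2105.37
ΣP(2014)·Q(2014) = 4.13×84 + 2.13×244 + 3.77×124 + 4.46×94 + 3.35×135 = 346.92 + 519.72 + 467.48 + 419.24 + 452.25 = 2205.61
Index = 2105.37 / 2205.61 × 100 = 95.4552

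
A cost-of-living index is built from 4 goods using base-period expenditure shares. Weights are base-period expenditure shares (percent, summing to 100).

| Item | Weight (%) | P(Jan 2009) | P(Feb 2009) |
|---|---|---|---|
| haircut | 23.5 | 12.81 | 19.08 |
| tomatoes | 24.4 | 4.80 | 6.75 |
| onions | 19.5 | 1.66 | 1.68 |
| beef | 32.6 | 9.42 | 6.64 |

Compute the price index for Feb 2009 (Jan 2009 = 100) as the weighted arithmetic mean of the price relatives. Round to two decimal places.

112.03

haircut: 23.5 × (19.08/12.81) = 23.5 × 1.489461 = 35.0023
tomatoes: 24.4 × (6.75/4.80) = 24.4 × 1.406250 = 34.3125
onions: 19.5 × (1.68/1.66) = 19.5 × 1.012048 = 19.7349
beef: 32.6 × (6.64/9.42) = 32.6 × 0.704883 = 22.9792
Index = Σ wᵢ·(p₁ᵢ/p₀ᵢ) = 35.0023 + 34.3125 + 19.7349 + 22.9792 = 112.0290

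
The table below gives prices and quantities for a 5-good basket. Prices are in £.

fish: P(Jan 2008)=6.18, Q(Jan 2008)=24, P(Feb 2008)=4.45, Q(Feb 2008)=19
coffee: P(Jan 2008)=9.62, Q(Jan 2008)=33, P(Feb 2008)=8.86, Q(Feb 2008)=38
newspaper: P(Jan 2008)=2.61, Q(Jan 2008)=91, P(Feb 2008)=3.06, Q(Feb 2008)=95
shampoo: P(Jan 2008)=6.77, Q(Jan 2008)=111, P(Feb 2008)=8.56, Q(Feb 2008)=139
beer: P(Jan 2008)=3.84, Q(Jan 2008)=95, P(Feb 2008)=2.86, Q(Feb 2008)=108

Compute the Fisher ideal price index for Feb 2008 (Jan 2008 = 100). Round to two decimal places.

105.16

Laspeyres component (base-period weights):
ΣP(Feb 2008)Q(Jan 2008) = 4.45×24 + 8.86×33 + 3.06×91 + 8.56×111 + 2.86×95 = 106.8 + 292.38 + 278.46 + 950.16 + 271.7 = 1899.5
ΣP(Jan 2008)Q(Jan 2008) = 6.18×24 + 9.62×33 + 2.61×91 + 6.77×111 + 3.84×95 = 148.32 + 317.46 + 237.51 + 751.47 + 364.8 = 1819.56
L = 1899.5 / 1819.56 × 100 = 104.3934
Paasche component (current-period weights):
ΣP(Feb 2008)Q(Feb 2008) = 4.45×19 + 8.86×38 + 3.06×95 + 8.56×139 + 2.86×108 = 84.55 + 336.68 + 290.7 + 1189.84 + 308.88 = 2210.65
ΣP(Jan 2008)Q(Feb 2008) = 6.18×19 + 9.62×38 + 2.61×95 + 6.77×139 + 3.84×108 = 117.42 + 365.56 + 247.95 + 941.03 + 414.72 = 2086.68
P = 2210.65 / 2086.68 × 100 = 105.9410
Fisher = √(L × P) = √(104.3934 × 105.9410) = 105.1643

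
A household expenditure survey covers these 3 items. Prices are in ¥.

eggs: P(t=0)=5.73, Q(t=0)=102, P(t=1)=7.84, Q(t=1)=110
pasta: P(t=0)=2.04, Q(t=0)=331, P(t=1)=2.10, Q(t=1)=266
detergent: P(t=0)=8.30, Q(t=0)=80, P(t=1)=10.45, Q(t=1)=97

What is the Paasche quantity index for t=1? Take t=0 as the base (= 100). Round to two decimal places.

Paasche quantity index uses current-period prices as weights.
ΣP(t=1)·Q(t=1) = 7.84×110 + 2.10×266 + 10.45×97 = 862.4 + 558.6 + 1013.65 = 2434.65
ΣP(t=1)·Q(t=0) = 7.84×102 + 2.10×331 + 10.45×80 = 799.68 + 695.1 + 836 = 2330.78
Index = 2434.65 / 2330.78 × 100 = 104.4564

104.46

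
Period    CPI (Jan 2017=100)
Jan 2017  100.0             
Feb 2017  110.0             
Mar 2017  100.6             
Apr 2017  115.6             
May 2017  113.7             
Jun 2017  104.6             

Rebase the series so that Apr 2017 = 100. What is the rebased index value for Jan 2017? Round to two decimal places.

86.51

Rebased(Jan 2017) = 100.0 / 115.6 × 100 = 86.5052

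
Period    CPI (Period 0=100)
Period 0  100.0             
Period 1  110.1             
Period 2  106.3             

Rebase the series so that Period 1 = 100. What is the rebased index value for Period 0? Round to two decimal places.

90.83

Rebased(Period 0) = 100.0 / 110.1 × 100 = 90.8265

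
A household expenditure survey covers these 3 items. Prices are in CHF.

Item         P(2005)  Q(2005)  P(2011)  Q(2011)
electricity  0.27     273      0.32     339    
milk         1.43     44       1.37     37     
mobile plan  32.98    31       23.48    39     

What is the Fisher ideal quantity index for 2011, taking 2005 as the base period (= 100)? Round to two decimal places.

Laspeyres component (base-period weights):
ΣP(2005)Q(2011) = 0.27×339 + 1.43×37 + 32.98×39 = 91.53 + 52.91 + 1286.22 = 1430.66
ΣP(2005)Q(2005) = 0.27×273 + 1.43×44 + 32.98×31 = 73.71 + 62.92 + 1022.38 = 1159.01
L = 1430.66 / 1159.01 × 100 = 123.4381
Paasche component (current-period weights):
ΣP(2011)Q(2011) = 0.32×339 + 1.37×37 + 23.48×39 = 108.48 + 50.69 + 915.72 = 1074.89
ΣP(2011)Q(2005) = 0.32×273 + 1.37×44 + 23.48×31 = 87.36 + 60.28 + 727.88 = 875.52
P = 1074.89 / 875.52 × 100 = 122.7716
Fisher = √(L × P) = √(123.4381 × 122.7716) = 123.1044

123.10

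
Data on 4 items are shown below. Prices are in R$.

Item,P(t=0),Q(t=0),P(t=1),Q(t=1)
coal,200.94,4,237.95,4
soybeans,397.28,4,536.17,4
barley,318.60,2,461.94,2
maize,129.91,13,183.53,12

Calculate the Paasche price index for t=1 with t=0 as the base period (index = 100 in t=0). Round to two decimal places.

135.60

Paasche price index uses current-period quantities as weights.
ΣP(t=1)·Q(t=1) = 237.95×4 + 536.17×4 + 461.94×2 + 183.53×12 = 951.8 + 2144.68 + 923.88 + 2202.36 = 6222.72
ΣP(t=0)·Q(t=1) = 200.94×4 + 397.28×4 + 318.60×2 + 129.91×12 = 803.76 + 1589.12 + 637.2 + 1558.92 = 4589
Index = 6222.72 / 4589 × 100 = 135.6008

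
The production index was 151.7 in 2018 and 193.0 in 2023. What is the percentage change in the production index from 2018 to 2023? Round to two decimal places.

Change = (193.0 − 151.7) / 151.7 × 100
       = 41.3 / 151.7 × 100 = 27.2248%

27.22%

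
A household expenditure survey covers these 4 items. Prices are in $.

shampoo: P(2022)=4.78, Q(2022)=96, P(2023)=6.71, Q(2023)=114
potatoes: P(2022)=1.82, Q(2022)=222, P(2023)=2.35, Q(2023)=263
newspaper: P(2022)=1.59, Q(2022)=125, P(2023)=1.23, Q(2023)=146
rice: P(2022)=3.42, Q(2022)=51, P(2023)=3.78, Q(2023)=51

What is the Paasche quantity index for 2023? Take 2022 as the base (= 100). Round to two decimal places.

116.06

Paasche quantity index uses current-period prices as weights.
ΣP(2023)·Q(2023) = 6.71×114 + 2.35×263 + 1.23×146 + 3.78×51 = 764.94 + 618.05 + 179.58 + 192.78 = 1755.35
ΣP(2023)·Q(2022) = 6.71×96 + 2.35×222 + 1.23×125 + 3.78×51 = 644.16 + 521.7 + 153.75 + 192.78 = 1512.39
Index = 1755.35 / 1512.39 × 100 = 116.0646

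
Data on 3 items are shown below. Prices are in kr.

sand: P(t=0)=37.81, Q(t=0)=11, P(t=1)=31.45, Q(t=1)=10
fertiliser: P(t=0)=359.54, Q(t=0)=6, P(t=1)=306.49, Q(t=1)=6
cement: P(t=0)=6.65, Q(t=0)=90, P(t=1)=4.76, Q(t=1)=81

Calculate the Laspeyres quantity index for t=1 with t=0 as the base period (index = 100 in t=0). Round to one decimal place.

96.9

Laspeyres quantity index uses base-period prices as weights.
ΣP(t=0)·Q(t=1) = 37.81×10 + 359.54×6 + 6.65×81 = 378.1 + 2157.24 + 538.65 = 3073.99
ΣP(t=0)·Q(t=0) = 37.81×11 + 359.54×6 + 6.65×90 = 415.91 + 2157.24 + 598.5 = 3171.65
Index = 3073.99 / 3171.65 × 100 = 96.9208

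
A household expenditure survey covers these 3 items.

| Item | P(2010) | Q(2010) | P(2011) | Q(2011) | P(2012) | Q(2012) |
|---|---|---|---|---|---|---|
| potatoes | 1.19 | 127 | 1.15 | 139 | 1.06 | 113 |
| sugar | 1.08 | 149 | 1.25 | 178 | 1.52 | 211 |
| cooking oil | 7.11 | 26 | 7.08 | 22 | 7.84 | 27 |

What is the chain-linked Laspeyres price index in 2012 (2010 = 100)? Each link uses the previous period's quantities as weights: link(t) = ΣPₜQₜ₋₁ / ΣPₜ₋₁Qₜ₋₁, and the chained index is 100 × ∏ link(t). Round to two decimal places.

Link 2010→2011:
ΣP(2011)Q(2010) = 1.15×127 + 1.25×149 + 7.08×26 = 146.05 + 186.25 + 184.08 = 516.38
ΣP(2010)Q(2010) = 1.19×127 + 1.08×149 + 7.11×26 = 151.13 + 160.92 + 184.86 = 496.91
link = 516.38/496.91 = 1.039182
Link 2011→2012:
ΣP(2012)Q(2011) = 1.06×139 + 1.52×178 + 7.84×22 = 147.34 + 270.56 + 172.48 = 590.38
ΣP(2011)Q(2011) = 1.15×139 + 1.25×178 + 7.08×22 = 159.85 + 222.5 + 155.76 = 538.11
link = 590.38/538.11 = 1.097136
Chained index = 100 × 1.039182 × 1.097136 = 114.0124

114.01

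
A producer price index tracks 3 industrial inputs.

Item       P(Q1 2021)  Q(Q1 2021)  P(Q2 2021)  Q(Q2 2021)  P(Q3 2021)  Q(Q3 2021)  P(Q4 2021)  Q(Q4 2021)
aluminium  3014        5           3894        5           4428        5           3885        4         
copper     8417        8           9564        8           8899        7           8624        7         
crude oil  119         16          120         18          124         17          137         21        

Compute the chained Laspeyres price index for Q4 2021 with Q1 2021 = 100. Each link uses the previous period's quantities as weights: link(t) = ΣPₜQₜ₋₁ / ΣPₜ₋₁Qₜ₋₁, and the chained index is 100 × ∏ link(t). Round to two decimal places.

Link Q1 2021→Q2 2021:
ΣP(Q2 2021)Q(Q1 2021) = 3894×5 + 9564×8 + 120×16 = 19470 + 76512 + 1920 = 97902
ΣP(Q1 2021)Q(Q1 2021) = 3014×5 + 8417×8 + 119×16 = 15070 + 67336 + 1904 = 84310
link = 97902/84310 = 1.161215
Link Q2 2021→Q3 2021:
ΣP(Q3 2021)Q(Q2 2021) = 4428×5 + 8899×8 + 124×18 = 22140 + 71192 + 2232 = 95564
ΣP(Q2 2021)Q(Q2 2021) = 3894×5 + 9564×8 + 120×18 = 19470 + 76512 + 2160 = 98142
link = 95564/98142 = 0.973732
Link Q3 2021→Q4 2021:
ΣP(Q4 2021)Q(Q3 2021) = 3885×5 + 8624×7 + 137×17 = 19425 + 60368 + 2329 = 82122
ΣP(Q3 2021)Q(Q3 2021) = 4428×5 + 8899×7 + 124×17 = 22140 + 62293 + 2108 = 86541
link = 82122/86541 = 0.948937
Chained index = 100 × 1.161215 × 0.973732 × 0.948937 = 107.2975

107.30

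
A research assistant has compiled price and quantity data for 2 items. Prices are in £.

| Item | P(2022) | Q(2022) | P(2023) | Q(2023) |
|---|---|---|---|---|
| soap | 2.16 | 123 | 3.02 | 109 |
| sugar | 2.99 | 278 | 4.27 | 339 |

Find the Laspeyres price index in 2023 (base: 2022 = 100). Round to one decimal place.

142.1

Laspeyres price index uses base-period quantities as weights.
ΣP(2023)·Q(2022) = 3.02×123 + 4.27×278 = 371.46 + 1187.06 = 1558.52
ΣP(2022)·Q(2022) = 2.16×123 + 2.99×278 = 265.68 + 831.22 = 1096.9
Index = 1558.52 / 1096.9 × 100 = 142.0841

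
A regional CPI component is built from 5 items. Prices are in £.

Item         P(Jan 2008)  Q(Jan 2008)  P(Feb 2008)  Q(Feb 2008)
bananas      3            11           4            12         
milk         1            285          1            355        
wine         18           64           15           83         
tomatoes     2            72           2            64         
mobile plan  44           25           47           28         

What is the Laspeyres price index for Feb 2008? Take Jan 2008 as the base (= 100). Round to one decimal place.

96.1

Laspeyres price index uses base-period quantities as weights.
ΣP(Feb 2008)·Q(Jan 2008) = 4×11 + 1×285 + 15×64 + 2×72 + 47×25 = 44 + 285 + 960 + 144 + 1175 = 2608
ΣP(Jan 2008)·Q(Jan 2008) = 3×11 + 1×285 + 18×64 + 2×72 + 44×25 = 33 + 285 + 1152 + 144 + 1100 = 2714
Index = 2608 / 2714 × 100 = 96.0943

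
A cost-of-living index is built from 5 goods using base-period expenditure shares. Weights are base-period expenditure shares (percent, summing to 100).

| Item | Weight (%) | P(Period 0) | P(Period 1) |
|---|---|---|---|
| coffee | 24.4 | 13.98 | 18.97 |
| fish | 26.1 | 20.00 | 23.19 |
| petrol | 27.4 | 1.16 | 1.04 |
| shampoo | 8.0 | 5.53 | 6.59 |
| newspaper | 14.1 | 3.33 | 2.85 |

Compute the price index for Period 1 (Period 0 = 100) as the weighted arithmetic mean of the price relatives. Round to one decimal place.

109.5

coffee: 24.4 × (18.97/13.98) = 24.4 × 1.356938 = 33.1093
fish: 26.1 × (23.19/20.00) = 26.1 × 1.159500 = 30.2630
petrol: 27.4 × (1.04/1.16) = 27.4 × 0.896552 = 24.5655
shampoo: 8.0 × (6.59/5.53) = 8.0 × 1.191682 = 9.5335
newspaper: 14.1 × (2.85/3.33) = 14.1 × 0.855856 = 12.0676
Index = Σ wᵢ·(p₁ᵢ/p₀ᵢ) = 33.1093 + 30.2630 + 24.5655 + 9.5335 + 12.0676 = 109.5388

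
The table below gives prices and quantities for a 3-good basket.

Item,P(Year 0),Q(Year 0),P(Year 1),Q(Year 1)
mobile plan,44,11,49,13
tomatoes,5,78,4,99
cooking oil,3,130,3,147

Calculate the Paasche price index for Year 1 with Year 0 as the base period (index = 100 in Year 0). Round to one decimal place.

97.7

Paasche price index uses current-period quantities as weights.
ΣP(Year 1)·Q(Year 1) = 49×13 + 4×99 + 3×147 = 637 + 396 + 441 = 1474
ΣP(Year 0)·Q(Year 1) = 44×13 + 5×99 + 3×147 = 572 + 495 + 441 = 1508
Index = 1474 / 1508 × 100 = 97.7454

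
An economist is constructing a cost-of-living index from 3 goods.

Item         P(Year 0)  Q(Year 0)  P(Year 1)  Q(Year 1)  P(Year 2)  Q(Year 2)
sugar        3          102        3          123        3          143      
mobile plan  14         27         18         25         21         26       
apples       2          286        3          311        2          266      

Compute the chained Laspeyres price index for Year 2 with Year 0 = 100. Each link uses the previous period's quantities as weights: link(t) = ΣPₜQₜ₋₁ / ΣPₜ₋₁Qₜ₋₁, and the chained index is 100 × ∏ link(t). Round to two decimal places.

Link Year 0→Year 1:
ΣP(Year 1)Q(Year 0) = 3×102 + 18×27 + 3×286 = 306 + 486 + 858 = 1650
ΣP(Year 0)Q(Year 0) = 3×102 + 14×27 + 2×286 = 306 + 378 + 572 = 1256
link = 1650/1256 = 1.313694
Link Year 1→Year 2:
ΣP(Year 2)Q(Year 1) = 3×123 + 21×25 + 2×311 = 369 + 525 + 622 = 1516
ΣP(Year 1)Q(Year 1) = 3×123 + 18×25 + 3×311 = 369 + 450 + 933 = 1752
link = 1516/1752 = 0.865297
Chained index = 100 × 1.313694 × 0.865297 = 113.6735

113.67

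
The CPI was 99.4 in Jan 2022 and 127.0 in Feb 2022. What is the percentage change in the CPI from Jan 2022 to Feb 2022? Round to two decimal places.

27.77%

Change = (127.0 − 99.4) / 99.4 × 100
       = 27.6 / 99.4 × 100 = 27.7666%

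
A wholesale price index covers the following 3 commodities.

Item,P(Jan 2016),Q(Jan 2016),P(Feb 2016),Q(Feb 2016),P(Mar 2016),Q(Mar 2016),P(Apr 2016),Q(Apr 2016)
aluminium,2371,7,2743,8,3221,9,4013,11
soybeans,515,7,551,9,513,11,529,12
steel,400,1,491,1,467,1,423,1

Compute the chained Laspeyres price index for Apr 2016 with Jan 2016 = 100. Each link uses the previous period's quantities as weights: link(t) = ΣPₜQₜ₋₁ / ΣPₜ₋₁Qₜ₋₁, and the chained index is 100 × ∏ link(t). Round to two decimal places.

155.36

Link Jan 2016→Feb 2016:
ΣP(Feb 2016)Q(Jan 2016) = 2743×7 + 551×7 + 491×1 = 19201 + 3857 + 491 = 23549
ΣP(Jan 2016)Q(Jan 2016) = 2371×7 + 515×7 + 400×1 = 16597 + 3605 + 400 = 20602
link = 23549/20602 = 1.143044
Link Feb 2016→Mar 2016:
ΣP(Mar 2016)Q(Feb 2016) = 3221×8 + 513×9 + 467×1 = 25768 + 4617 + 467 = 30852
ΣP(Feb 2016)Q(Feb 2016) = 2743×8 + 551×9 + 491×1 = 21944 + 4959 + 491 = 27394
link = 30852/27394 = 1.126232
Link Mar 2016→Apr 2016:
ΣP(Apr 2016)Q(Mar 2016) = 4013×9 + 529×11 + 423×1 = 36117 + 5819 + 423 = 42359
ΣP(Mar 2016)Q(Mar 2016) = 3221×9 + 513×11 + 467×1 = 28989 + 5643 + 467 = 35099
link = 42359/35099 = 1.206843
Chained index = 100 × 1.143044 × 1.126232 × 1.206843 = 155.3610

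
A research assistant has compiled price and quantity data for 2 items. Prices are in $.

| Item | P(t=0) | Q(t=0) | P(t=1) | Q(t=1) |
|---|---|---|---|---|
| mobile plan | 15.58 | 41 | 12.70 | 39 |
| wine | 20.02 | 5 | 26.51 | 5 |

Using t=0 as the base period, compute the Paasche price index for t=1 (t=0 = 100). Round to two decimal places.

Paasche price index uses current-period quantities as weights.
ΣP(t=1)·Q(t=1) = 12.70×39 + 26.51×5 = 495.3 + 132.55 = 627.85
ΣP(t=0)·Q(t=1) = 15.58×39 + 20.02×5 = 607.62 + 100.1 = 707.72
Index = 627.85 / 707.72 × 100 = 88.7145

88.71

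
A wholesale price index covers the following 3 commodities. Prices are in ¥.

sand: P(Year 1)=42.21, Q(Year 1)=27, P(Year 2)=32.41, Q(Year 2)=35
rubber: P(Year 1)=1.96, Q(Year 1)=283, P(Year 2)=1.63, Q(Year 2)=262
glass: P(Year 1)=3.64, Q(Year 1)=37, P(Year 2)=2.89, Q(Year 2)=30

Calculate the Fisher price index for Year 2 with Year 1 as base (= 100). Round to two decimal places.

Laspeyres component (base-period weights):
ΣP(Year 2)Q(Year 1) = 32.41×27 + 1.63×283 + 2.89×37 = 875.07 + 461.29 + 106.93 = 1443.29
ΣP(Year 1)Q(Year 1) = 42.21×27 + 1.96×283 + 3.64×37 = 1139.67 + 554.68 + 134.68 = 1829.03
L = 1443.29 / 1829.03 × 100 = 78.9101
Paasche component (current-period weights):
ΣP(Year 2)Q(Year 2) = 32.41×35 + 1.63×262 + 2.89×30 = 1134.35 + 427.06 + 86.7 = 1648.11
ΣP(Year 1)Q(Year 2) = 42.21×35 + 1.96×262 + 3.64×30 = 1477.35 + 513.52 + 109.2 = 2100.07
P = 1648.11 / 2100.07 × 100 = 78.4788
Fisher = √(L × P) = √(78.9101 × 78.4788) = 78.6942

78.69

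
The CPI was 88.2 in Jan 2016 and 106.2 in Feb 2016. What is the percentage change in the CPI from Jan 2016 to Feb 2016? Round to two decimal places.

20.41%

Change = (106.2 − 88.2) / 88.2 × 100
       = 18.0 / 88.2 × 100 = 20.4082%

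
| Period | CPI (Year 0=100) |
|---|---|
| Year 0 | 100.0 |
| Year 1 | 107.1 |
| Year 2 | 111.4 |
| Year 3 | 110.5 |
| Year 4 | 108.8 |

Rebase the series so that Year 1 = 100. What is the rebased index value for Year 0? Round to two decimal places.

93.37

Rebased(Year 0) = 100.0 / 107.1 × 100 = 93.3707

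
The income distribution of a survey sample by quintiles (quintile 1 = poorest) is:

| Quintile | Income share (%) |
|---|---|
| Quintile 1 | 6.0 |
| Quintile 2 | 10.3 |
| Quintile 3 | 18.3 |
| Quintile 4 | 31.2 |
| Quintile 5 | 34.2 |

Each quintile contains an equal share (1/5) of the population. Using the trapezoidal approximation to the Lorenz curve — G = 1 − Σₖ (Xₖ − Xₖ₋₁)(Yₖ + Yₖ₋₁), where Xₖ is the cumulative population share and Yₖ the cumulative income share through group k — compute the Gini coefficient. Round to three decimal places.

0.309

Cumulative income shares Yₖ: 0.0600, 0.1630, 0.3460, 0.6580, 1.0000
Σ (Xₖ−Xₖ₋₁)(Yₖ+Yₖ₋₁) = (1/5)(0.0600+0.0000) + (1/5)(0.1630+0.0600) + (1/5)(0.3460+0.1630) + (1/5)(0.6580+0.3460) + (1/5)(1.0000+0.6580)
  = 0.0120 + 0.0446 + 0.1018 + 0.2008 + 0.3316 = 0.6908
G = 1 − 0.6908 = 0.3092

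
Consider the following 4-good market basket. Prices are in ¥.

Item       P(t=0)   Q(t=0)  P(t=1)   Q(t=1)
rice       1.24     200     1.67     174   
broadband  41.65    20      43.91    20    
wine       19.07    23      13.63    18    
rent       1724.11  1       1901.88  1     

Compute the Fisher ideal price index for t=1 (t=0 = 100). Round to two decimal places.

106.04

Laspeyres component (base-period weights):
ΣP(t=1)Q(t=0) = 1.67×200 + 43.91×20 + 13.63×23 + 1901.88×1 = 334 + 878.2 + 313.49 + 1901.88 = 3427.57
ΣP(t=0)Q(t=0) = 1.24×200 + 41.65×20 + 19.07×23 + 1724.11×1 = 248 + 833 + 438.61 + 1724.11 = 3243.72
L = 3427.57 / 3243.72 × 100 = 105.6679
Paasche component (current-period weights):
ΣP(t=1)Q(t=1) = 1.67×174 + 43.91×20 + 13.63×18 + 1901.88×1 = 290.58 + 878.2 + 245.34 + 1901.88 = 3316
ΣP(t=0)Q(t=1) = 1.24×174 + 41.65×20 + 19.07×18 + 1724.11×1 = 215.76 + 833 + 343.26 + 1724.11 = 3116.13
P = 3316 / 3116.13 × 100 = 106.4140
Fisher = √(L × P) = √(105.6679 × 106.4140) = 106.0403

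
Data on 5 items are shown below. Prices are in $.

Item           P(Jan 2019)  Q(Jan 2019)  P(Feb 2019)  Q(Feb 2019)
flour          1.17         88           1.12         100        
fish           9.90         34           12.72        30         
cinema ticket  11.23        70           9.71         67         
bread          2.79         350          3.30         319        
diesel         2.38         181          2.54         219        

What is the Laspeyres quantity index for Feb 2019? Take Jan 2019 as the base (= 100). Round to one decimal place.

97.9

Laspeyres quantity index uses base-period prices as weights.
ΣP(Jan 2019)·Q(Feb 2019) = 1.17×100 + 9.90×30 + 11.23×67 + 2.79×319 + 2.38×219 = 117 + 297 + 752.41 + 890.01 + 521.22 = 2577.64
ΣP(Jan 2019)·Q(Jan 2019) = 1.17×88 + 9.90×34 + 11.23×70 + 2.79×350 + 2.38×181 = 102.96 + 336.6 + 786.1 + 976.5 + 430.78 = 2632.94
Index = 2577.64 / 2632.94 × 100 = 97.8997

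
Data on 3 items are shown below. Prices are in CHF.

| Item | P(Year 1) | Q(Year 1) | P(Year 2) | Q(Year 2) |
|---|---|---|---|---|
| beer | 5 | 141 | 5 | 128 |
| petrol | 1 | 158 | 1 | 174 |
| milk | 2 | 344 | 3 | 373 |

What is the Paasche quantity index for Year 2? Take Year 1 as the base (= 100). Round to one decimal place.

Paasche quantity index uses current-period prices as weights.
ΣP(Year 2)·Q(Year 2) = 5×128 + 1×174 + 3×373 = 640 + 174 + 1119 = 1933
ΣP(Year 2)·Q(Year 1) = 5×141 + 1×158 + 3×344 = 705 + 158 + 1032 = 1895
Index = 1933 / 1895 × 100 = 102.0053

102.0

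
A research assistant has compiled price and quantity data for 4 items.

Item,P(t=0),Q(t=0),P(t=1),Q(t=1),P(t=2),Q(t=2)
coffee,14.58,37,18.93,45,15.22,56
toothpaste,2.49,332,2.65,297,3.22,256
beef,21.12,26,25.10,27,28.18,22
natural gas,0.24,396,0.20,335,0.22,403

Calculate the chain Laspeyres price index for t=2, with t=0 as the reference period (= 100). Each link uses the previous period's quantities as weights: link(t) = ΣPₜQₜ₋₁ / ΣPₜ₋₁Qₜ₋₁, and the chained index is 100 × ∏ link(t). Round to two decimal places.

119.46

Link t=0→t=1:
ΣP(t=1)Q(t=0) = 18.93×37 + 2.65×332 + 25.10×26 + 0.20×396 = 700.41 + 879.8 + 652.6 + 79.2 = 2312.01
ΣP(t=0)Q(t=0) = 14.58×37 + 2.49×332 + 21.12×26 + 0.24×396 = 539.46 + 826.68 + 549.12 + 95.04 = 2010.3
link = 2312.01/2010.3 = 1.150082
Link t=1→t=2:
ΣP(t=2)Q(t=1) = 15.22×45 + 3.22×297 + 28.18×27 + 0.22×335 = 684.9 + 956.34 + 760.86 + 73.7 = 2475.8
ΣP(t=1)Q(t=1) = 18.93×45 + 2.65×297 + 25.10×27 + 0.20×335 = 851.85 + 787.05 + 677.7 + 67 = 2383.6
link = 2475.8/2383.6 = 1.038681
Chained index = 100 × 1.150082 × 1.038681 = 119.4568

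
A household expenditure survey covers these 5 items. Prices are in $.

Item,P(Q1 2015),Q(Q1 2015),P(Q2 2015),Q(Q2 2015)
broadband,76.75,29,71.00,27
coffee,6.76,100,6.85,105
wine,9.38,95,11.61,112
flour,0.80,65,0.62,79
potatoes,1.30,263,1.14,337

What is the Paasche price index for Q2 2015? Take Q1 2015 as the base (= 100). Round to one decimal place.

Paasche price index uses current-period quantities as weights.
ΣP(Q2 2015)·Q(Q2 2015) = 71.00×27 + 6.85×105 + 11.61×112 + 0.62×79 + 1.14×337 = 1917 + 719.25 + 1300.32 + 48.98 + 384.18 = 4369.73
ΣP(Q1 2015)·Q(Q2 2015) = 76.75×27 + 6.76×105 + 9.38×112 + 0.80×79 + 1.30×337 = 2072.25 + 709.8 + 1050.56 + 63.2 + 438.1 = 4333.91
Index = 4369.73 / 4333.91 × 100 = 100.8265

100.8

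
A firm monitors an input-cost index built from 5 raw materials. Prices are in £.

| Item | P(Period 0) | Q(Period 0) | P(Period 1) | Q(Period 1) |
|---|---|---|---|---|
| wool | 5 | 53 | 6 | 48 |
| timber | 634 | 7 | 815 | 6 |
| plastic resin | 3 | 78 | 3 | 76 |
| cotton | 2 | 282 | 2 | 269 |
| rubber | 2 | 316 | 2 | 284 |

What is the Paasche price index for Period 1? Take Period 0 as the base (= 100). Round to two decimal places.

121.09

Paasche price index uses current-period quantities as weights.
ΣP(Period 1)·Q(Period 1) = 6×48 + 815×6 + 3×76 + 2×269 + 2×284 = 288 + 4890 + 228 + 538 + 568 = 6512
ΣP(Period 0)·Q(Period 1) = 5×48 + 634×6 + 3×76 + 2×269 + 2×284 = 240 + 3804 + 228 + 538 + 568 = 5378
Index = 6512 / 5378 × 100 = 121.0859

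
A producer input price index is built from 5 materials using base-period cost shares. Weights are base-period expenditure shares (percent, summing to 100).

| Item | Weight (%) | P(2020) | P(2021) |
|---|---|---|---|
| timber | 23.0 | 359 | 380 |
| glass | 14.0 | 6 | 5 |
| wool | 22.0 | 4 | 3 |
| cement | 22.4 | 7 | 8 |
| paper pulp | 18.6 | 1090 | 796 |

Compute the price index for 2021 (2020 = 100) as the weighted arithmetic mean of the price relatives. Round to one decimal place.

91.7

timber: 23.0 × (380/359) = 23.0 × 1.058496 = 24.3454
glass: 14.0 × (5/6) = 14.0 × 0.833333 = 11.6667
wool: 22.0 × (3/4) = 22.0 × 0.750000 = 16.5000
cement: 22.4 × (8/7) = 22.4 × 1.142857 = 25.6000
paper pulp: 18.6 × (796/1090) = 18.6 × 0.730275 = 13.5831
Index = Σ wᵢ·(p₁ᵢ/p₀ᵢ) = 24.3454 + 11.6667 + 16.5000 + 25.6000 + 13.5831 = 91.6952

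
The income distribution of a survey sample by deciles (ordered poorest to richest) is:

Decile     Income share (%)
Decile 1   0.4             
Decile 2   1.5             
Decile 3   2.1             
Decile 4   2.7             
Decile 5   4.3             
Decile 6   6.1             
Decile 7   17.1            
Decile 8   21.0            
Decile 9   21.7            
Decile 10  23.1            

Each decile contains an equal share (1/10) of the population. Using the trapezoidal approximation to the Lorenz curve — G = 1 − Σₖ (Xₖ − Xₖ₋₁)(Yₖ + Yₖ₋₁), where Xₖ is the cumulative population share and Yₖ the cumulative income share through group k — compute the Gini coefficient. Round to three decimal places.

0.485

Cumulative income shares Yₖ: 0.0040, 0.0190, 0.0400, 0.0670, 0.1100, 0.1710, 0.3420, 0.5520, 0.7690, 1.0000
Σ (Xₖ−Xₖ₋₁)(Yₖ+Yₖ₋₁) = (1/10)(0.0040+0.0000) + (1/10)(0.0190+0.0040) + (1/10)(0.0400+0.0190) + (1/10)(0.0670+0.0400) + (1/10)(0.1100+0.0670) + (1/10)(0.1710+0.1100) + (1/10)(0.3420+0.1710) + (1/10)(0.5520+0.3420) + (1/10)(0.7690+0.5520) + (1/10)(1.0000+0.7690)
  = 0.0004 + 0.0023 + 0.0059 + 0.0107 + 0.0177 + 0.0281 + 0.0513 + 0.0894 + 0.1321 + 0.1769 = 0.5148
G = 1 − 0.5148 = 0.4852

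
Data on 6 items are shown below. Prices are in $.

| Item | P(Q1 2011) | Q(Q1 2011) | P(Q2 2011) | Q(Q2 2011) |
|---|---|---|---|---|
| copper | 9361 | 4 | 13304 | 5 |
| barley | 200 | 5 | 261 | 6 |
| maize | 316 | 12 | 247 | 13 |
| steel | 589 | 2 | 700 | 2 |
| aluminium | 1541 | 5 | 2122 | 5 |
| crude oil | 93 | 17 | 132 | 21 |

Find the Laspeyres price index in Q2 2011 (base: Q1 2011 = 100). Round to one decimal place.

136.1

Laspeyres price index uses base-period quantities as weights.
ΣP(Q2 2011)·Q(Q1 2011) = 13304×4 + 261×5 + 247×12 + 700×2 + 2122×5 + 132×17 = 53216 + 1305 + 2964 + 1400 + 10610 + 2244 = 71739
ΣP(Q1 2011)·Q(Q1 2011) = 9361×4 + 200×5 + 316×12 + 589×2 + 1541×5 + 93×17 = 37444 + 1000 + 3792 + 1178 + 7705 + 1581 = 52700
Index = 71739 / 52700 × 100 = 136.1271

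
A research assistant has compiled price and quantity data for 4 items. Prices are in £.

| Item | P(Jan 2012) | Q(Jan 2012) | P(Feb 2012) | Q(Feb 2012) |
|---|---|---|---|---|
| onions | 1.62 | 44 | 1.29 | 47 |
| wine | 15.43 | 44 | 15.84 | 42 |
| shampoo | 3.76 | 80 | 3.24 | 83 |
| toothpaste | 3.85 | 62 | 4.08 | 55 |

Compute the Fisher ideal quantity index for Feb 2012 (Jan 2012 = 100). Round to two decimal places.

96.54

Laspeyres component (base-period weights):
ΣP(Jan 2012)Q(Feb 2012) = 1.62×47 + 15.43×42 + 3.76×83 + 3.85×55 = 76.14 + 648.06 + 312.08 + 211.75 = 1248.03
ΣP(Jan 2012)Q(Jan 2012) = 1.62×44 + 15.43×44 + 3.76×80 + 3.85×62 = 71.28 + 678.92 + 300.8 + 238.7 = 1289.7
L = 1248.03 / 1289.7 × 100 = 96.7690
Paasche component (current-period weights):
ΣP(Feb 2012)Q(Feb 2012) = 1.29×47 + 15.84×42 + 3.24×83 + 4.08×55 = 60.63 + 665.28 + 268.92 + 224.4 = 1219.23
ΣP(Feb 2012)Q(Jan 2012) = 1.29×44 + 15.84×44 + 3.24×80 + 4.08×62 = 56.76 + 696.96 + 259.2 + 252.96 = 1265.88
P = 1219.23 / 1265.88 × 100 = 96.3148
Fisher = √(L × P) = √(96.7690 × 96.3148) = 96.5416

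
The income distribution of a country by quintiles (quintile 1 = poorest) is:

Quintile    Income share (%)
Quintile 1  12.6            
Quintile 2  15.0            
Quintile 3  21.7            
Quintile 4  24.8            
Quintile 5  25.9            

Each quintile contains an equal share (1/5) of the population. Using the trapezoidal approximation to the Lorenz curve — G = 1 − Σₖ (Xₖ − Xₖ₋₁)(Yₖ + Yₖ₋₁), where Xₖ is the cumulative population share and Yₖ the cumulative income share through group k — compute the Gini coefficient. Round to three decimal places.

Cumulative income shares Yₖ: 0.1260, 0.2760, 0.4930, 0.7410, 1.0000
Σ (Xₖ−Xₖ₋₁)(Yₖ+Yₖ₋₁) = (1/5)(0.1260+0.0000) + (1/5)(0.2760+0.1260) + (1/5)(0.4930+0.2760) + (1/5)(0.7410+0.4930) + (1/5)(1.0000+0.7410)
  = 0.0252 + 0.0804 + 0.1538 + 0.2468 + 0.3482 = 0.8544
G = 1 − 0.8544 = 0.1456

0.146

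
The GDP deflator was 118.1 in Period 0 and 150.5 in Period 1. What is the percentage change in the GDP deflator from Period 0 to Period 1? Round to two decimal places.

27.43%

Change = (150.5 − 118.1) / 118.1 × 100
       = 32.4 / 118.1 × 100 = 27.4344%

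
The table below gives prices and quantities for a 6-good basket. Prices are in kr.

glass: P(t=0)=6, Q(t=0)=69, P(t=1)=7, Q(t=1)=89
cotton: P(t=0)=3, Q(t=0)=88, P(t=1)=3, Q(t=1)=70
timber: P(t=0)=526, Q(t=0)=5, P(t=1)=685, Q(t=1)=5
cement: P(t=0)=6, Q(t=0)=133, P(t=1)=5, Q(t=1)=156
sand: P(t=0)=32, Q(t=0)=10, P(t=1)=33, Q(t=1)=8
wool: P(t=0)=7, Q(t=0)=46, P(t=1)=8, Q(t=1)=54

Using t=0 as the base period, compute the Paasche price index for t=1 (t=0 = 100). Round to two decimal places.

Paasche price index uses current-period quantities as weights.
ΣP(t=1)·Q(t=1) = 7×89 + 3×70 + 685×5 + 5×156 + 33×8 + 8×54 = 623 + 210 + 3425 + 780 + 264 + 432 = 5734
ΣP(t=0)·Q(t=1) = 6×89 + 3×70 + 526×5 + 6×156 + 32×8 + 7×54 = 534 + 210 + 2630 + 936 + 256 + 378 = 4944
Index = 5734 / 4944 × 100 = 115.9790

115.98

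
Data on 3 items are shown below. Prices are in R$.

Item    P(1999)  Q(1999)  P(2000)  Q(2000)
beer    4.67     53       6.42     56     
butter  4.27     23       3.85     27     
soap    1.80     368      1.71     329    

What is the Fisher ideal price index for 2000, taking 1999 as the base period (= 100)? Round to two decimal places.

105.42

Laspeyres component (base-period weights):
ΣP(2000)Q(1999) = 6.42×53 + 3.85×23 + 1.71×368 = 340.26 + 88.55 + 629.28 = 1058.09
ΣP(1999)Q(1999) = 4.67×53 + 4.27×23 + 1.80×368 = 247.51 + 98.21 + 662.4 = 1008.12
L = 1058.09 / 1008.12 × 100 = 104.9568
Paasche component (current-period weights):
ΣP(2000)Q(2000) = 6.42×56 + 3.85×27 + 1.71×329 = 359.52 + 103.95 + 562.59 = 1026.06
ΣP(1999)Q(2000) = 4.67×56 + 4.27×27 + 1.80×329 = 261.52 + 115.29 + 592.2 = 969.01
P = 1026.06 / 969.01 × 100 = 105.8875
Fisher = √(L × P) = √(104.9568 × 105.8875) = 105.4211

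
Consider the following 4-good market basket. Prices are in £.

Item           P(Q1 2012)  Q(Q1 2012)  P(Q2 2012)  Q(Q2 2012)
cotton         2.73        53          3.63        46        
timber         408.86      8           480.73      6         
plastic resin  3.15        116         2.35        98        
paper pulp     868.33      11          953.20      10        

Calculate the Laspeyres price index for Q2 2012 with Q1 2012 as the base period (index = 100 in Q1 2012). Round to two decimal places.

Laspeyres price index uses base-period quantities as weights.
ΣP(Q2 2012)·Q(Q1 2012) = 3.63×53 + 480.73×8 + 2.35×116 + 953.20×11 = 192.39 + 3845.84 + 272.6 + 10485.2 = 14796.03
ΣP(Q1 2012)·Q(Q1 2012) = 2.73×53 + 408.86×8 + 3.15×116 + 868.33×11 = 144.69 + 3270.88 + 365.4 + 9551.63 = 13332.6
Index = 14796.03 / 13332.6 × 100 = 110.9763

110.98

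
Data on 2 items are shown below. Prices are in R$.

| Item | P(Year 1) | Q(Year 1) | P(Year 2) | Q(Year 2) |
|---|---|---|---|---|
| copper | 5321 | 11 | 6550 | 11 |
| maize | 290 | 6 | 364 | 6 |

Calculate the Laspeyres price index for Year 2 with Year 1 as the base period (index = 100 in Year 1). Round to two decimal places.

123.17

Laspeyres price index uses base-period quantities as weights.
ΣP(Year 2)·Q(Year 1) = 6550×11 + 364×6 = 72050 + 2184 = 74234
ΣP(Year 1)·Q(Year 1) = 5321×11 + 290×6 = 58531 + 1740 = 60271
Index = 74234 / 60271 × 100 = 123.1670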